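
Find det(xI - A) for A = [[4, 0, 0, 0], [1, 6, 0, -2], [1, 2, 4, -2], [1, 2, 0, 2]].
xI - A = [[x - 4, 0, 0, 0], [-1, x - 6, 0, 2], [-1, -2, x - 4, 2], [-1, -2, 0, x - 2]].

Expanding det(xI - A) along the first row:
det(xI - A) = + (x - 4)·det([[x - 6, 0, 2], [-2, x - 4, 2], [-2, 0, x - 2]]) - (0)·det([[-1, 0, 2], [-1, x - 4, 2], [-1, 0, x - 2]]) + (0)·det([[-1, x - 6, 2], [-1, -2, 2], [-1, -2, x - 2]]) - (0)·det([[-1, x - 6, 0], [-1, -2, x - 4], [-1, -2, 0]]).

Evaluating gives χ_A(x) = x^4 - 16x^3 + 96x^2 - 256x + 256 = (x - 4)^4.

χ_A(x) = (x - 4)^4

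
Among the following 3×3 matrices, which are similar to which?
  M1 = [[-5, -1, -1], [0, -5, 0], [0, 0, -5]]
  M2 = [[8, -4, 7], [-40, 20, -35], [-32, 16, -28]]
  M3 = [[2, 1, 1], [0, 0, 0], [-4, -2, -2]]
2 classes: {M1}, {M2, M3}

Characteristic polynomials: χ_{M1} = (x + 5)^3, χ_{M2} = x^3, χ_{M3} = x^3.

{M1}: invariant factors x + 5, (x + 5)^2.

{M2, M3}: invariant factors x, x^2.

Matrices are similar if and only if their invariant-factor lists agree; the partition into similarity classes is {M1}, {M2, M3}.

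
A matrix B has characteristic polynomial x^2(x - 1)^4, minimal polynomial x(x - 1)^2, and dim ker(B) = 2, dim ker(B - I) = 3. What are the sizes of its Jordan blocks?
λ = 0: algebraic multiplicity 2 (exponent in χ_B), largest block size 1 (exponent in m_B), 2 blocks (geometric multiplicity). These force block sizes [1, 1].
λ = 1: algebraic multiplicity 4 (exponent in χ_B), largest block size 2 (exponent in m_B), 3 blocks (geometric multiplicity). These force block sizes [2, 1, 1].

Jordan blocks: (0, 1), (0, 1), (1, 2), (1, 1), (1, 1)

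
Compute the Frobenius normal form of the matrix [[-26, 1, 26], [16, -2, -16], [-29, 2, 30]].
The invariant factors of A (the non-unit diagonal entries of the Smith normal form of xI - A over ℚ[x]) are (x - 6)(x^2 + 4x + 6), each dividing the next. The characteristic polynomial is their product, (x - 6)(x^2 + 4x + 6).

The rational canonical form is the block-diagonal matrix of companion matrices C(f_i):
R = [[0, 0, 36], [1, 0, 18], [0, 1, 2]].

Note the characteristic polynomial does not split into linear factors over ℚ, so A has no Jordan form over ℚ; the rational canonical form exists over any field.

R = [[0, 0, 36], [1, 0, 18], [0, 1, 2]]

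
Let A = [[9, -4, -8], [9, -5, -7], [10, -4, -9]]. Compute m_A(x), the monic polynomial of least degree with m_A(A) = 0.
The characteristic polynomial factors as (x + 1)^2(x + 3). The minimal polynomial is ∏(x - λ)^{k_λ} where k_λ is the size of the largest Jordan block at λ.

For λ = -3: rank(A + 3I) = 2, and the largest Jordan block has size 1 (the smallest k with rank((A + 3I)^k) = rank((A + 3I)^(k+1))).
For λ = -1: rank(A + I) = 2, and the largest Jordan block has size 2 (the smallest k with rank((A + I)^k) = rank((A + I)^(k+1))).

So m_A(x) = (x + 1)^2(x + 3).

m_A(x) = (x + 1)^2(x + 3)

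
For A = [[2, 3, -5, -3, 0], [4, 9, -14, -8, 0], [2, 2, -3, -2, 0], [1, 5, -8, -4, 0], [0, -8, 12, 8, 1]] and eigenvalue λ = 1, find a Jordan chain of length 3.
We seek v_1 ∈ ker((A - I)^3) \ ker((A - I)^2), then set v_{i+1} = (A - I) v_i.

One such chain is v_1 = [[0, 5, 3, 0, 4]]^T, v_2 = [[0, -2, -2, 1, -4]]^T, v_3 = [[1, 4, 2, 1, 0]]^T. Check: (A - I) v_3 = [[0, 0, 0, 0, 0]]^T = 0.

v_1 = [[0, 5, 3, 0, 4]]^T, v_2 = [[0, -2, -2, 1, -4]]^T, v_3 = [[1, 4, 2, 1, 0]]^T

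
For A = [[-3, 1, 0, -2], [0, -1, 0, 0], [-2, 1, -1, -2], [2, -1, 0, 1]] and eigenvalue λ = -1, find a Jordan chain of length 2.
v_1 = [[0, 1, -1, 0]]^T, v_2 = [[1, 0, 1, -1]]^T

We seek v_1 ∈ ker((A + I)^2) \ ker(A + I), then set v_{i+1} = (A + I) v_i.

One such chain is v_1 = [[0, 1, -1, 0]]^T, v_2 = [[1, 0, 1, -1]]^T. Check: (A + I) v_2 = [[0, 0, 0, 0]]^T = 0.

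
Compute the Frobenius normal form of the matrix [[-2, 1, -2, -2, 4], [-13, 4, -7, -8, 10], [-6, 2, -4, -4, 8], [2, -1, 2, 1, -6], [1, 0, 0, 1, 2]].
The invariant factors of A (the non-unit diagonal entries of the Smith normal form of xI - A over ℚ[x]) are x(x - 1)(x^3 + x - 4), each dividing the next. The characteristic polynomial is their product, x(x - 1)(x^3 + x - 4).

The rational canonical form is the block-diagonal matrix of companion matrices C(f_i):
R = [[0, 0, 0, 0, 0], [1, 0, 0, 0, -4], [0, 1, 0, 0, 5], [0, 0, 1, 0, -1], [0, 0, 0, 1, 1]].

Note the characteristic polynomial does not split into linear factors over ℚ, so A has no Jordan form over ℚ; the rational canonical form exists over any field.

R = [[0, 0, 0, 0, 0], [1, 0, 0, 0, -4], [0, 1, 0, 0, 5], [0, 0, 1, 0, -1], [0, 0, 0, 1, 1]]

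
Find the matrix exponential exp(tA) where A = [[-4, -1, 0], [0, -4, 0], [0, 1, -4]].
A has Jordan form J = [[-4, 1, 0], [0, -4, 0], [0, 0, -4]] with A = PJP^{-1}, so e^{tA} = P e^{tJ} P^{-1}.

For a Jordan block J_k(λ), e^{tJ_k(λ)} = e^{λt} · (I + tN + t^2 N^2/2! + ... + t^{k-1} N^{k-1}/(k-1)!) where N is the nilpotent superdiagonal part.

Assembling the blocks and conjugating back gives the entries of e^{tA} as shown above.

e^{tA} = [[e^{-4*t}, -t*e^{-4*t}, 0], [0, e^{-4*t}, 0], [0, t*e^{-4*t}, e^{-4*t}]]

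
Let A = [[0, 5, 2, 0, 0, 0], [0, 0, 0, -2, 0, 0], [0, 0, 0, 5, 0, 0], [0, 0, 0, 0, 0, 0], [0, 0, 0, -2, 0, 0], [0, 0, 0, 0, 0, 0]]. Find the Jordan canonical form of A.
The characteristic polynomial is det(xI - A) = x^6, so the eigenvalues are 0 (algebraic multiplicity 6).

For λ = 0: rank(A) = 2, rank(A^2) = 0. The eigenspace has dimension 6 - 2 = 4, so there are 4 Jordan blocks; the rank sequence gives block sizes [2, 2, 1, 1].

Assembling the blocks gives the Jordan form J above.

J = [[0, 1, 0, 0, 0, 0], [0, 0, 0, 0, 0, 0], [0, 0, 0, 1, 0, 0], [0, 0, 0, 0, 0, 0], [0, 0, 0, 0, 0, 0], [0, 0, 0, 0, 0, 0]]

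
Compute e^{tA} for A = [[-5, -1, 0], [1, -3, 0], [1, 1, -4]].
A has Jordan form J = [[-4, 1, 0], [0, -4, 0], [0, 0, -4]] with A = PJP^{-1}, so e^{tA} = P e^{tJ} P^{-1}.

For a Jordan block J_k(λ), e^{tJ_k(λ)} = e^{λt} · (I + tN + t^2 N^2/2! + ... + t^{k-1} N^{k-1}/(k-1)!) where N is the nilpotent superdiagonal part.

Assembling the blocks and conjugating back gives the entries of e^{tA} as shown above.

e^{tA} = [[(1 - t)*e^{-4*t}, -t*e^{-4*t}, 0], [t*e^{-4*t}, (t + 1)*e^{-4*t}, 0], [t*e^{-4*t}, t*e^{-4*t}, e^{-4*t}]]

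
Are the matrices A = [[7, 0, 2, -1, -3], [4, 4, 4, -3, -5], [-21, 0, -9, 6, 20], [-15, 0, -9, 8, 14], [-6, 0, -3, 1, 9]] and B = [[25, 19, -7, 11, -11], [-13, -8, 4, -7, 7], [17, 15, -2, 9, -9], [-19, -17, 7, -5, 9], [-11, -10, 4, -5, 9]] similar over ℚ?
Yes.

Two matrices over a field are similar if and only if they have the same invariant factors.

Both A and B have characteristic polynomial (x - 4)^4(x - 3) and minimal polynomial (x - 4)^3(x - 3). Computing further, both have invariant factors x - 4, (x - 4)^3(x - 3). Hence A and B are similar.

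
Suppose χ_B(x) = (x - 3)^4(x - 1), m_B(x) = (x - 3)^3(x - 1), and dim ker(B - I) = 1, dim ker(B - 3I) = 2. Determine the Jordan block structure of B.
Jordan blocks: (1, 1), (3, 3), (3, 1)

λ = 1: algebraic multiplicity 1 (exponent in χ_B), largest block size 1 (exponent in m_B), 1 block (geometric multiplicity). This forces block sizes [1].
λ = 3: algebraic multiplicity 4 (exponent in χ_B), largest block size 3 (exponent in m_B), 2 blocks (geometric multiplicity). These force block sizes [3, 1].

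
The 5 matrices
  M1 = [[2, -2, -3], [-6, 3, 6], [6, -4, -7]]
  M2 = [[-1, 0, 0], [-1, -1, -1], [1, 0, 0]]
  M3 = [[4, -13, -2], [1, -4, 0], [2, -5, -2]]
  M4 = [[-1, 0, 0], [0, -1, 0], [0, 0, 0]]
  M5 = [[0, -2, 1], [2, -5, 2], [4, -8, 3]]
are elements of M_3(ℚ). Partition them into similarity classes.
2 classes: {M1, M2, M4, M5}, {M3}

Characteristic polynomials: χ_{M1} = x(x + 1)^2, χ_{M2} = x(x + 1)^2, χ_{M3} = x(x + 1)^2, χ_{M4} = x(x + 1)^2, χ_{M5} = x(x + 1)^2.

{M1, M2, M4, M5}: invariant factors x + 1, x(x + 1).

{M3}: invariant factors x(x + 1)^2.

Matrices are similar if and only if their invariant-factor lists agree; the partition into similarity classes is {M1, M2, M4, M5}, {M3}.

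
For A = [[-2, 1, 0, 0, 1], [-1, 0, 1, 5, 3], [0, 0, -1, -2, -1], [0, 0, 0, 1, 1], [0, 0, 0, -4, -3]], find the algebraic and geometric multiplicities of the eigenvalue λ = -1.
algebraic multiplicity 5, geometric multiplicity 2

The characteristic polynomial is (x + 1)^5, so the factor x + 1 appears with exponent 5: the algebraic multiplicity is 5.

rank(A + I) = 3, so the eigenspace has dimension 5 - 3 = 2: the geometric multiplicity is 2.

Since 2 < 5, A is not diagonalizable.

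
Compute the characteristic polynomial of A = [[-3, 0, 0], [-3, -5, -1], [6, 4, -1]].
χ_A(x) = (x + 3)^3

xI - A = [[x + 3, 0, 0], [3, x + 5, 1], [-6, -4, x + 1]].

Expanding det(xI - A) along the first row:
det(xI - A) = + (x + 3)·det([[x + 5, 1], [-4, x + 1]]) - (0)·det([[3, 1], [-6, x + 1]]) + (0)·det([[3, x + 5], [-6, -4]]).

Evaluating gives χ_A(x) = x^3 + 9x^2 + 27x + 27 = (x + 3)^3.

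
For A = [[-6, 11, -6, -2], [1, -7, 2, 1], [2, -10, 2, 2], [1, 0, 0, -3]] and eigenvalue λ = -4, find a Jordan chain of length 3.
We seek v_1 ∈ ker((A + 4I)^3) \ ker((A + 4I)^2), then set v_{i+1} = (A + 4I) v_i.

One such chain is v_1 = [[0, 0, 0, 1]]^T, v_2 = [[-2, 1, 2, 1]]^T, v_3 = [[1, 0, 0, -1]]^T. Check: (A + 4I) v_3 = [[0, 0, 0, 0]]^T = 0.

v_1 = [[0, 0, 0, 1]]^T, v_2 = [[-2, 1, 2, 1]]^T, v_3 = [[1, 0, 0, -1]]^T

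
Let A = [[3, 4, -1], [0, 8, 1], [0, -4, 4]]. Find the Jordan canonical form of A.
The characteristic polynomial is det(xI - A) = (x - 6)^2(x - 3), so the eigenvalues are 3 (algebraic multiplicity 1), 6 (algebraic multiplicity 2).

For λ = 3: algebraic multiplicity 1 gives one 1×1 block.

For λ = 6: rank(A - 6I) = 2, rank((A - 6I)^2) = 1. The eigenspace has dimension 3 - 2 = 1, so there is 1 Jordan block; the rank sequence gives block sizes [2].

Assembling the blocks gives the Jordan form J above.

J = [[3, 0, 0], [0, 6, 1], [0, 0, 6]]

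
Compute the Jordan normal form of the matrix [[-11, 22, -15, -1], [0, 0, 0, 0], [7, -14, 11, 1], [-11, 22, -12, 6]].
The characteristic polynomial is det(xI - A) = x(x - 5)^2(x + 4), so the eigenvalues are -4 (algebraic multiplicity 1), 0 (algebraic multiplicity 1), 5 (algebraic multiplicity 2).

For λ = -4: algebraic multiplicity 1 gives one 1×1 block.

For λ = 0: algebraic multiplicity 1 gives one 1×1 block.

For λ = 5: rank(A - 5I) = 3, rank((A - 5I)^2) = 2. The eigenspace has dimension 4 - 3 = 1, so there is 1 Jordan block; the rank sequence gives block sizes [2].

Assembling the blocks gives the Jordan form J above.

J = [[-4, 0, 0, 0], [0, 0, 0, 0], [0, 0, 5, 1], [0, 0, 0, 5]]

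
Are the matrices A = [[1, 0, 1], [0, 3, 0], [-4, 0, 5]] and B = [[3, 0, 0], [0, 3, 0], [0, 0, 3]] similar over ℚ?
No.

Both have characteristic polynomial (x - 3)^3, but the minimal polynomial of A is (x - 3)^2 while the minimal polynomial of B is x - 3. The minimal polynomial is a similarity invariant, so A and B are not similar.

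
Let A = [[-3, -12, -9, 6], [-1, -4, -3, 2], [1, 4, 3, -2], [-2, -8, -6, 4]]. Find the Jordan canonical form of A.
J = [[0, 1, 0, 0], [0, 0, 0, 0], [0, 0, 0, 0], [0, 0, 0, 0]]

The characteristic polynomial is det(xI - A) = x^4, so the eigenvalues are 0 (algebraic multiplicity 4).

For λ = 0: rank(A) = 1, rank(A^2) = 0. The eigenspace has dimension 4 - 1 = 3, so there are 3 Jordan blocks; the rank sequence gives block sizes [2, 1, 1].

Assembling the blocks gives the Jordan form J above.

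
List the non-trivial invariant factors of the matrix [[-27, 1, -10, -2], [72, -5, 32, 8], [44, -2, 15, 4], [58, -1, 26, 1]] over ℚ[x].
x + 5, (x + 1)(x + 5)^2

The Jordan structure of A has elementary divisors (x + 5)^2, (x + 5), (x + 1). Arranging the block sizes at each eigenvalue in decreasing order and taking row products gives the invariant factors.

Invariant factors (smallest first, each dividing the next): x + 5, (x + 1)(x + 5)^2.

Check: the last factor (x + 1)(x + 5)^2 is the minimal polynomial, and the product (x + 1)(x + 5)^3 is the characteristic polynomial.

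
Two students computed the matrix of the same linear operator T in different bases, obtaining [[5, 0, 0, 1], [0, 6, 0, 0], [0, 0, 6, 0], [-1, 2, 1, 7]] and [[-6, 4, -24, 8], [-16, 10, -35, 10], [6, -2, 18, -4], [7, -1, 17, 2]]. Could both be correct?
Yes.

Two matrices over a field are similar if and only if they have the same invariant factors.

Both A and B have characteristic polynomial (x - 6)^4 and minimal polynomial (x - 6)^3. Computing further, both have invariant factors x - 6, (x - 6)^3. Hence A and B are similar.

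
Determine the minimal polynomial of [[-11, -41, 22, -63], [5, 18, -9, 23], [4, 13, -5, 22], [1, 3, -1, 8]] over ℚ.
The characteristic polynomial factors as (x - 4)^2(x - 1)^2. The minimal polynomial is ∏(x - λ)^{k_λ} where k_λ is the size of the largest Jordan block at λ.

For λ = 1: rank(A - I) = 3, and the largest Jordan block has size 2 (the smallest k with rank((A - I)^k) = rank((A - I)^(k+1))).
For λ = 4: rank(A - 4I) = 3, and the largest Jordan block has size 2 (the smallest k with rank((A - 4I)^k) = rank((A - 4I)^(k+1))).

So m_A(x) = (x - 4)^2(x - 1)^2.

m_A(x) = (x - 4)^2(x - 1)^2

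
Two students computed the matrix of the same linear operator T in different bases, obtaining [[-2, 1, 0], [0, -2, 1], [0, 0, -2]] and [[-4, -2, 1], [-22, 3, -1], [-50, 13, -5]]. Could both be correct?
Yes.

Two matrices over a field are similar if and only if they have the same invariant factors.

Both A and B have characteristic polynomial (x + 2)^3 and minimal polynomial (x + 2)^3. Computing further, both have invariant factors (x + 2)^3. Hence A and B are similar.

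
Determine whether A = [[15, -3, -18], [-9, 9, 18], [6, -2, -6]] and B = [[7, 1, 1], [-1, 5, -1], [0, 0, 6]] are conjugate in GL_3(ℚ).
Yes.

Two matrices over a field are similar if and only if they have the same invariant factors.

Both A and B have characteristic polynomial (x - 6)^3 and minimal polynomial (x - 6)^2. Computing further, both have invariant factors x - 6, (x - 6)^2. Hence A and B are similar.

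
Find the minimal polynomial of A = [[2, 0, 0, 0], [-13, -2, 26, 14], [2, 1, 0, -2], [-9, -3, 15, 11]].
The characteristic polynomial factors as (x - 5)(x - 2)^3. The minimal polynomial is ∏(x - λ)^{k_λ} where k_λ is the size of the largest Jordan block at λ.

For λ = 2: rank(A - 2I) = 3, and the largest Jordan block has size 3 (the smallest k with rank((A - 2I)^k) = rank((A - 2I)^(k+1))).
For λ = 5: rank(A - 5I) = 3, and the largest Jordan block has size 1 (the smallest k with rank((A - 5I)^k) = rank((A - 5I)^(k+1))).

So m_A(x) = (x - 5)(x - 2)^3.

m_A(x) = (x - 5)(x - 2)^3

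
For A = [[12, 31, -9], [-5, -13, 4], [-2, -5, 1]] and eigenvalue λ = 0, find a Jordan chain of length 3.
v_1 = [[-2, 1, 1]]^T, v_2 = [[-2, 1, 0]]^T, v_3 = [[7, -3, -1]]^T

We seek v_1 ∈ ker(A^3) \ ker(A^2), then set v_{i+1} = A v_i.

One such chain is v_1 = [[-2, 1, 1]]^T, v_2 = [[-2, 1, 0]]^T, v_3 = [[7, -3, -1]]^T. Check: A v_3 = [[0, 0, 0]]^T = 0.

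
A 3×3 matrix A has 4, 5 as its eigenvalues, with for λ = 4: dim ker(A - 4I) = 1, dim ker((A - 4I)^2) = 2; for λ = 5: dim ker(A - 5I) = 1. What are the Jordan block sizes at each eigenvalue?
Jordan blocks: (4, 2), (5, 1)

λ = 4: successive nullity increments [1, 1] count blocks of size ≥ k; block sizes are [2].
λ = 5: successive nullity increments [1] count blocks of size ≥ k; block sizes are [1].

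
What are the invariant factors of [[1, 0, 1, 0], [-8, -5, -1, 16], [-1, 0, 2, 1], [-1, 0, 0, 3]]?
(x - 2)^3(x + 5)

The Jordan structure of A has elementary divisors (x + 5), (x - 2)^3. Arranging the block sizes at each eigenvalue in decreasing order and taking row products gives the invariant factors.

Invariant factors (smallest first, each dividing the next): (x - 2)^3(x + 5).

Check: the last factor (x - 2)^3(x + 5) is the minimal polynomial, and the product (x - 2)^3(x + 5) is the characteristic polynomial.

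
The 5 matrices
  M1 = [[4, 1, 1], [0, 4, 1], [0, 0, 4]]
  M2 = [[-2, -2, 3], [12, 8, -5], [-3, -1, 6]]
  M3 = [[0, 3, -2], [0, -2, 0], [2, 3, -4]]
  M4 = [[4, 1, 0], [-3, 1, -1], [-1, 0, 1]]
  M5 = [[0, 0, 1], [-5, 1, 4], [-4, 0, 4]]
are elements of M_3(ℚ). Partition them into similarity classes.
4 classes: {M1, M2}, {M3}, {M4}, {M5}

Characteristic polynomials: χ_{M1} = (x - 4)^3, χ_{M2} = (x - 4)^3, χ_{M3} = (x + 2)^3, χ_{M4} = (x - 2)^3, χ_{M5} = (x - 2)^2(x - 1).

{M1, M2}: invariant factors (x - 4)^3.

{M3}: invariant factors x + 2, (x + 2)^2.

{M4}: invariant factors (x - 2)^3.

{M5}: invariant factors (x - 2)^2(x - 1).

Matrices are similar if and only if their invariant-factor lists agree; the partition into similarity classes is {M1, M2}, {M3}, {M4}, {M5}.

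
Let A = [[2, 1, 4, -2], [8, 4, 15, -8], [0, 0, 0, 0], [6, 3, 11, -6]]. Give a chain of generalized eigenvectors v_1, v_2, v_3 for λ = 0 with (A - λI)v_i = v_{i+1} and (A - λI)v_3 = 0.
We seek v_1 ∈ ker(A^3) \ ker(A^2), then set v_{i+1} = A v_i.

One such chain is v_1 = [[-1, -3, 1, -1]]^T, v_2 = [[1, 3, 0, 2]]^T, v_3 = [[1, 4, 0, 3]]^T. Check: A v_3 = [[0, 0, 0, 0]]^T = 0.

v_1 = [[-1, -3, 1, -1]]^T, v_2 = [[1, 3, 0, 2]]^T, v_3 = [[1, 4, 0, 3]]^T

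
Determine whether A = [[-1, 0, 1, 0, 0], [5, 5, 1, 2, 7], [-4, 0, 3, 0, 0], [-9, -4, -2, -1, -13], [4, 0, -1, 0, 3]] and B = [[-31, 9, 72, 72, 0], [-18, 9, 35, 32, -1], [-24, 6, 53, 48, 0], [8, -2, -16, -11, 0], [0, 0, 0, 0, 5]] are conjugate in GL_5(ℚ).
No.

trace(A) = 9 but trace(B) = 25. The trace is a similarity invariant, so A and B are not similar.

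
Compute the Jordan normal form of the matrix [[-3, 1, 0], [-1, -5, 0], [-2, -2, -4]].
The characteristic polynomial is det(xI - A) = (x + 4)^3, so the eigenvalues are -4 (algebraic multiplicity 3).

For λ = -4: rank(A + 4I) = 1, rank((A + 4I)^2) = 0. The eigenspace has dimension 3 - 1 = 2, so there are 2 Jordan blocks; the rank sequence gives block sizes [2, 1].

Assembling the blocks gives the Jordan form J above.

J = [[-4, 1, 0], [0, -4, 0], [0, 0, -4]]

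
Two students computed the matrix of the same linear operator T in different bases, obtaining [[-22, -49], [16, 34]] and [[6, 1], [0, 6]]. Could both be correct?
Two matrices over a field are similar if and only if they have the same invariant factors.

Both A and B have characteristic polynomial (x - 6)^2 and minimal polynomial (x - 6)^2. Computing further, both have invariant factors (x - 6)^2. Hence A and B are similar.

Yes.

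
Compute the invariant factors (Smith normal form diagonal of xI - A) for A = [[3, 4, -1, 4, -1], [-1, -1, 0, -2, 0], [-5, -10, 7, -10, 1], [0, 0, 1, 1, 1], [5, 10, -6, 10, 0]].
The Jordan structure of A has elementary divisors (x - 1)^3, (x - 1), (x - 6). Arranging the block sizes at each eigenvalue in decreasing order and taking row products gives the invariant factors.

Invariant factors (smallest first, each dividing the next): x - 1, (x - 6)(x - 1)^3.

Check: the last factor (x - 6)(x - 1)^3 is the minimal polynomial, and the product (x - 6)(x - 1)^4 is the characteristic polynomial.

x - 1, (x - 6)(x - 1)^3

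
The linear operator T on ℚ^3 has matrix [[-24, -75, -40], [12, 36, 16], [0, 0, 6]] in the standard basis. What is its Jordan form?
J = [[6, 1, 0], [0, 6, 0], [0, 0, 6]]

The characteristic polynomial is det(xI - A) = (x - 6)^3, so the eigenvalues are 6 (algebraic multiplicity 3).

For λ = 6: rank(A - 6I) = 1, rank((A - 6I)^2) = 0. The eigenspace has dimension 3 - 1 = 2, so there are 2 Jordan blocks; the rank sequence gives block sizes [2, 1].

Assembling the blocks gives the Jordan form J above.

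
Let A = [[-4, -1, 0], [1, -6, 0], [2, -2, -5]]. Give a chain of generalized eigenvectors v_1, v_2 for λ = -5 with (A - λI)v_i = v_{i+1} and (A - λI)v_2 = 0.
We seek v_1 ∈ ker((A + 5I)^2) \ ker(A + 5I), then set v_{i+1} = (A + 5I) v_i.

One such chain is v_1 = [[1, 0, 2]]^T, v_2 = [[1, 1, 2]]^T. Check: (A + 5I) v_2 = [[0, 0, 0]]^T = 0.

v_1 = [[1, 0, 2]]^T, v_2 = [[1, 1, 2]]^T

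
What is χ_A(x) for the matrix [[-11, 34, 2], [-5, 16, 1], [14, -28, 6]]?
χ_A(x) = (x - 6)^2(x + 1)

xI - A = [[x + 11, -34, -2], [5, x - 16, -1], [-14, 28, x - 6]].

Expanding det(xI - A) along the first row:
det(xI - A) = + (x + 11)·det([[x - 16, -1], [28, x - 6]]) - (-34)·det([[5, -1], [-14, x - 6]]) + (-2)·det([[5, x - 16], [-14, 28]]).

Evaluating gives χ_A(x) = x^3 - 11x^2 + 24x + 36 = (x - 6)^2(x + 1).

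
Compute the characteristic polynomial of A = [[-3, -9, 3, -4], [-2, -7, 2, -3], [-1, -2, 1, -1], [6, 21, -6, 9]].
xI - A = [[x + 3, 9, -3, 4], [2, x + 7, -2, 3], [1, 2, x - 1, 1], [-6, -21, 6, x - 9]].

Expanding det(xI - A) along the first row:
det(xI - A) = + (x + 3)·det([[x + 7, -2, 3], [2, x - 1, 1], [-21, 6, x - 9]]) - (9)·det([[2, -2, 3], [1, x - 1, 1], [-6, 6, x - 9]]) + (-3)·det([[2, x + 7, 3], [1, 2, 1], [-6, -21, x - 9]]) - (4)·det([[2, x + 7, -2], [1, 2, x - 1], [-6, -21, 6]]).

Evaluating gives χ_A(x) = x^4.

χ_A(x) = x^4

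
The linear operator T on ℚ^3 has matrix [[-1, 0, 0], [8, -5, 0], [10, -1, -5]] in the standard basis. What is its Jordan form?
J = [[-5, 1, 0], [0, -5, 0], [0, 0, -1]]

The characteristic polynomial is det(xI - A) = (x + 1)(x + 5)^2, so the eigenvalues are -5 (algebraic multiplicity 2), -1 (algebraic multiplicity 1).

For λ = -5: rank(A + 5I) = 2, rank((A + 5I)^2) = 1. The eigenspace has dimension 3 - 2 = 1, so there is 1 Jordan block; the rank sequence gives block sizes [2].

For λ = -1: algebraic multiplicity 1 gives one 1×1 block.

Assembling the blocks gives the Jordan form J above.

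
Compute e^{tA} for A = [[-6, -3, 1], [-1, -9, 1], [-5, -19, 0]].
A has Jordan form J = [[-5, 1, 0], [0, -5, 1], [0, 0, -5]] with A = PJP^{-1}, so e^{tA} = P e^{tJ} P^{-1}.

For a Jordan block J_k(λ), e^{tJ_k(λ)} = e^{λt} · (I + tN + t^2 N^2/2! + ... + t^{k-1} N^{k-1}/(k-1)!) where N is the nilpotent superdiagonal part.

Assembling the blocks and conjugating back gives the entries of e^{tA} as shown above.

e^{tA} = [[(-t^2/2 - t + 1)*e^{-5*t}, t*(-2*t - 3)*e^{-5*t}, t*(t + 2)*e^{-5*t}/2], [-t*e^{-5*t}, (1 - 4*t)*e^{-5*t}, t*e^{-5*t}], [t*(-t - 10)*e^{-5*t}/2, t*(-2*t - 19)*e^{-5*t}, (t^2 + 10*t + 2)*e^{-5*t}/2]]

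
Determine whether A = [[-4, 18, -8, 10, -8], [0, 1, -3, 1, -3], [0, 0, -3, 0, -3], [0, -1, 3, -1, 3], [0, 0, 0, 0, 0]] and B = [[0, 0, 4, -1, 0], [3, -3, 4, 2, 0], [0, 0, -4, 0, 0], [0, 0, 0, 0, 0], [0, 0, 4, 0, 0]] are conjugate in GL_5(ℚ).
Two matrices over a field are similar if and only if they have the same invariant factors.

Both A and B have characteristic polynomial x^3(x + 3)(x + 4) and minimal polynomial x^2(x + 3)(x + 4). Computing further, both have invariant factors x, x^2(x + 3)(x + 4). Hence A and B are similar.

Yes.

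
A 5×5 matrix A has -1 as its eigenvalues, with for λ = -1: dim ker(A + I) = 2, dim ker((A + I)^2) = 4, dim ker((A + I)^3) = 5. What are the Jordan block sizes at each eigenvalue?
Jordan blocks: (-1, 3), (-1, 2)

λ = -1: successive nullity increments [2, 2, 1] count blocks of size ≥ k; block sizes are [3, 2].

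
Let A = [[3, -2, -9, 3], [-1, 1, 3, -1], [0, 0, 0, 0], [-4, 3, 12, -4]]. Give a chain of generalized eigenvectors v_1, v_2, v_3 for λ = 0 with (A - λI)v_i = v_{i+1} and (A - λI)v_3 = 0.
v_1 = [[-4, 2, 1, 8]]^T, v_2 = [[-1, 1, 0, 2]]^T, v_3 = [[1, 0, 0, -1]]^T

We seek v_1 ∈ ker(A^3) \ ker(A^2), then set v_{i+1} = A v_i.

One such chain is v_1 = [[-4, 2, 1, 8]]^T, v_2 = [[-1, 1, 0, 2]]^T, v_3 = [[1, 0, 0, -1]]^T. Check: A v_3 = [[0, 0, 0, 0]]^T = 0.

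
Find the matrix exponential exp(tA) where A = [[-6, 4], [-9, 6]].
e^{tA} = [[1 - 6*t, 4*t], [-9*t, 6*t + 1]]

A has Jordan form J = [[0, 1], [0, 0]] with A = PJP^{-1}, so e^{tA} = P e^{tJ} P^{-1}.

For a Jordan block J_k(λ), e^{tJ_k(λ)} = e^{λt} · (I + tN + t^2 N^2/2! + ... + t^{k-1} N^{k-1}/(k-1)!) where N is the nilpotent superdiagonal part.

Assembling the blocks and conjugating back gives the entries of e^{tA} as shown above.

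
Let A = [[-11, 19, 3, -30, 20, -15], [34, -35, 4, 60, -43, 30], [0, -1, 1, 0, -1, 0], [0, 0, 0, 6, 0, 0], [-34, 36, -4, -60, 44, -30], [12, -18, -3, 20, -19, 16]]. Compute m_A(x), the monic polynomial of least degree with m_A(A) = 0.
m_A(x) = (x - 6)^2(x - 1)^2

The characteristic polynomial factors as (x - 6)^3(x - 1)^3. The minimal polynomial is ∏(x - λ)^{k_λ} where k_λ is the size of the largest Jordan block at λ.

For λ = 1: rank(A - I) = 4, and the largest Jordan block has size 2 (the smallest k with rank((A - I)^k) = rank((A - I)^(k+1))).
For λ = 6: rank(A - 6I) = 4, and the largest Jordan block has size 2 (the smallest k with rank((A - 6I)^k) = rank((A - 6I)^(k+1))).

So m_A(x) = (x - 6)^2(x - 1)^2.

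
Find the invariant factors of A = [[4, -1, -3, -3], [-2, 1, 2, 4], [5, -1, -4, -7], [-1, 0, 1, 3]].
x - 1, (x - 1)^3

The Jordan structure of A has elementary divisors (x - 1)^3, (x - 1). Arranging the block sizes at each eigenvalue in decreasing order and taking row products gives the invariant factors.

Invariant factors (smallest first, each dividing the next): x - 1, (x - 1)^3.

Check: the last factor (x - 1)^3 is the minimal polynomial, and the product (x - 1)^4 is the characteristic polynomial.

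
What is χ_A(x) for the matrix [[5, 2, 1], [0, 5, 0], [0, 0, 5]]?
χ_A(x) = (x - 5)^3

xI - A = [[x - 5, -2, -1], [0, x - 5, 0], [0, 0, x - 5]].

Expanding det(xI - A) along the first row:
det(xI - A) = + (x - 5)·det([[x - 5, 0], [0, x - 5]]) - (-2)·det([[0, 0], [0, x - 5]]) + (-1)·det([[0, x - 5], [0, 0]]).

Evaluating gives χ_A(x) = x^3 - 15x^2 + 75x - 125 = (x - 5)^3.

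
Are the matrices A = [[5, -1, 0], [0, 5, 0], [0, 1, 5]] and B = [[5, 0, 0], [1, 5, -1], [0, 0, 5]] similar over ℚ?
Yes.

Two matrices over a field are similar if and only if they have the same invariant factors.

Both A and B have characteristic polynomial (x - 5)^3 and minimal polynomial (x - 5)^2. Computing further, both have invariant factors x - 5, (x - 5)^2. Hence A and B are similar.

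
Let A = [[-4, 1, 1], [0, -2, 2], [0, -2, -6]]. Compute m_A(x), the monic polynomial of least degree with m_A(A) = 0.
m_A(x) = (x + 4)^2

The characteristic polynomial factors as (x + 4)^3. The minimal polynomial is ∏(x - λ)^{k_λ} where k_λ is the size of the largest Jordan block at λ.

For λ = -4: rank(A + 4I) = 1, and the largest Jordan block has size 2 (the smallest k with rank((A + 4I)^k) = rank((A + 4I)^(k+1))).

So m_A(x) = (x + 4)^2.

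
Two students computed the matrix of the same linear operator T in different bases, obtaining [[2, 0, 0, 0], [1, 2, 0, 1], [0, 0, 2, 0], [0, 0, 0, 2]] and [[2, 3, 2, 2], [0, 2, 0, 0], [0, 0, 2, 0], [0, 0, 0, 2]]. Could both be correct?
Two matrices over a field are similar if and only if they have the same invariant factors.

Both A and B have characteristic polynomial (x - 2)^4 and minimal polynomial (x - 2)^2. Computing further, both have invariant factors x - 2, x - 2, (x - 2)^2. Hence A and B are similar.

Yes.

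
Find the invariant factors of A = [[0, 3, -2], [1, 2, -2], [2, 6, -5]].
x + 1, (x + 1)^2

The Jordan structure of A has elementary divisors (x + 1)^2, (x + 1). Arranging the block sizes at each eigenvalue in decreasing order and taking row products gives the invariant factors.

Invariant factors (smallest first, each dividing the next): x + 1, (x + 1)^2.

Check: the last factor (x + 1)^2 is the minimal polynomial, and the product (x + 1)^3 is the characteristic polynomial.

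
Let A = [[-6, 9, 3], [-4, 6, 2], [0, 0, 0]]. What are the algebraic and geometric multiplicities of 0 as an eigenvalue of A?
algebraic multiplicity 3, geometric multiplicity 2

The characteristic polynomial is x^3, so the factor x appears with exponent 3: the algebraic multiplicity is 3.

rank(A) = 1, so the eigenspace has dimension 3 - 1 = 2: the geometric multiplicity is 2.

Since 2 < 3, A is not diagonalizable.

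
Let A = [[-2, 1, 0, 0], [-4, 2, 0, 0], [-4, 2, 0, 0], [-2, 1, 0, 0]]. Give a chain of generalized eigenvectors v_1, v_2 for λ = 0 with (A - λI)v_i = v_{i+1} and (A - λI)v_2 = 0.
v_1 = [[1, 1, 1, 2]]^T, v_2 = [[-1, -2, -2, -1]]^T

We seek v_1 ∈ ker(A^2) \ ker(A), then set v_{i+1} = A v_i.

One such chain is v_1 = [[1, 1, 1, 2]]^T, v_2 = [[-1, -2, -2, -1]]^T. Check: A v_2 = [[0, 0, 0, 0]]^T = 0.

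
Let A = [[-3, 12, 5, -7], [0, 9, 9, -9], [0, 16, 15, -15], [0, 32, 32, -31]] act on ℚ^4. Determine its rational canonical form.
R = [[-3, 0, 0, 0], [0, 0, 0, -9], [0, 1, 0, -15], [0, 0, 1, -7]]

The invariant factors of A (the non-unit diagonal entries of the Smith normal form of xI - A over ℚ[x]) are x + 3, (x + 1)(x + 3)^2, each dividing the next. The characteristic polynomial is their product, (x + 1)(x + 3)^3.

The rational canonical form is the block-diagonal matrix of companion matrices C(f_i):
R = [[-3, 0, 0, 0], [0, 0, 0, -9], [0, 1, 0, -15], [0, 0, 1, -7]].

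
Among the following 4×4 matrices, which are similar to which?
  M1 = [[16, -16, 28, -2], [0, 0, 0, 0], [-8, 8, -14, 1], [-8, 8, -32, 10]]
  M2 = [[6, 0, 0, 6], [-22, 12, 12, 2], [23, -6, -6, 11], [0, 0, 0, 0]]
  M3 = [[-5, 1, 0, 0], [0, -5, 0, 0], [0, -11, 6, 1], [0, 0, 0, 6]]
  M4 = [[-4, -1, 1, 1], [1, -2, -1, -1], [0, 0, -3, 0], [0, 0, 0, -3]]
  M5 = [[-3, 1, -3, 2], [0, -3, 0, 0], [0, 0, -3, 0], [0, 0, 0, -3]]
3 classes: {M1, M2}, {M3}, {M4, M5}

Characteristic polynomials: χ_{M1} = x^2(x - 6)^2, χ_{M2} = x^2(x - 6)^2, χ_{M3} = (x - 6)^2(x + 5)^2, χ_{M4} = (x + 3)^4, χ_{M5} = (x + 3)^4.

{M1, M2}: invariant factors x, x(x - 6)^2.

{M3}: invariant factors (x - 6)^2(x + 5)^2.

{M4, M5}: invariant factors x + 3, x + 3, (x + 3)^2.

Matrices are similar if and only if their invariant-factor lists agree; the partition into similarity classes is {M1, M2}, {M3}, {M4, M5}.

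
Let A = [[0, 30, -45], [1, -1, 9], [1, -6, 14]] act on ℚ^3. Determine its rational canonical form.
R = [[5, 0, 0], [0, 0, -15], [0, 1, 8]]

The invariant factors of A (the non-unit diagonal entries of the Smith normal form of xI - A over ℚ[x]) are x - 5, (x - 5)(x - 3), each dividing the next. The characteristic polynomial is their product, (x - 5)^2(x - 3).

The rational canonical form is the block-diagonal matrix of companion matrices C(f_i):
R = [[5, 0, 0], [0, 0, -15], [0, 1, 8]].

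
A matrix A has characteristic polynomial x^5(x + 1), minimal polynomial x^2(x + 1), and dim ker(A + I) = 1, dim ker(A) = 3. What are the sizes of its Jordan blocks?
λ = -1: algebraic multiplicity 1 (exponent in χ_A), largest block size 1 (exponent in m_A), 1 block (geometric multiplicity). This forces block sizes [1].
λ = 0: algebraic multiplicity 5 (exponent in χ_A), largest block size 2 (exponent in m_A), 3 blocks (geometric multiplicity). These force block sizes [2, 2, 1].

Jordan blocks: (-1, 1), (0, 2), (0, 2), (0, 1)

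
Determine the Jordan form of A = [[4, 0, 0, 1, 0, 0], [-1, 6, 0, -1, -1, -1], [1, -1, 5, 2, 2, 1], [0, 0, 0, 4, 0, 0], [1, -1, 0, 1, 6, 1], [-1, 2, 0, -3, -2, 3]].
J = [[4, 1, 0, 0, 0, 0], [0, 4, 0, 0, 0, 0], [0, 0, 5, 1, 0, 0], [0, 0, 0, 5, 1, 0], [0, 0, 0, 0, 5, 0], [0, 0, 0, 0, 0, 5]]

The characteristic polynomial is det(xI - A) = (x - 5)^4(x - 4)^2, so the eigenvalues are 4 (algebraic multiplicity 2), 5 (algebraic multiplicity 4).

For λ = 4: rank(A - 4I) = 5, rank((A - 4I)^2) = 4. The eigenspace has dimension 6 - 5 = 1, so there is 1 Jordan block; the rank sequence gives block sizes [2].

For λ = 5: rank(A - 5I) = 4, rank((A - 5I)^2) = 3, rank((A - 5I)^3) = 2. The eigenspace has dimension 6 - 4 = 2, so there are 2 Jordan blocks; the rank sequence gives block sizes [3, 1].

Assembling the blocks gives the Jordan form J above.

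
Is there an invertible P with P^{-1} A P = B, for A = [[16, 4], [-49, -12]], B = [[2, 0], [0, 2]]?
No.

Both have characteristic polynomial (x - 2)^2, but the minimal polynomial of A is (x - 2)^2 while the minimal polynomial of B is x - 2. The minimal polynomial is a similarity invariant, so A and B are not similar.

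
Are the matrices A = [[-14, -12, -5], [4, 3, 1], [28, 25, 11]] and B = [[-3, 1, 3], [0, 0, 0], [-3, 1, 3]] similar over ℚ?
No.

Both have characteristic polynomial x^3, but the minimal polynomial of A is x^3 while the minimal polynomial of B is x^2. The minimal polynomial is a similarity invariant, so A and B are not similar.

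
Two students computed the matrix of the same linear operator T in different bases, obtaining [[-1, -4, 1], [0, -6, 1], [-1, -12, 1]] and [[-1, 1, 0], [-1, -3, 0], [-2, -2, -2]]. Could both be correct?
No.

Both have characteristic polynomial (x + 2)^3, but the minimal polynomial of A is (x + 2)^3 while the minimal polynomial of B is (x + 2)^2. The minimal polynomial is a similarity invariant, so A and B are not similar.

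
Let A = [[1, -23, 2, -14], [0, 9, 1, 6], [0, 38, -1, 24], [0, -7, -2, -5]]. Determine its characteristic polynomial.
xI - A = [[x - 1, 23, -2, 14], [0, x - 9, -1, -6], [0, -38, x + 1, -24], [0, 7, 2, x + 5]].

Expanding det(xI - A) along the first row:
det(xI - A) = + (x - 1)·det([[x - 9, -1, -6], [-38, x + 1, -24], [7, 2, x + 5]]) - (23)·det([[0, -1, -6], [0, x + 1, -24], [0, 2, x + 5]]) + (-2)·det([[0, x - 9, -6], [0, -38, -24], [0, 7, x + 5]]) - (14)·det([[0, x - 9, -1], [0, -38, x + 1], [0, 7, 2]]).

Evaluating gives χ_A(x) = x^4 - 4x^3 + 6x^2 - 4x + 1 = (x - 1)^4.

χ_A(x) = (x - 1)^4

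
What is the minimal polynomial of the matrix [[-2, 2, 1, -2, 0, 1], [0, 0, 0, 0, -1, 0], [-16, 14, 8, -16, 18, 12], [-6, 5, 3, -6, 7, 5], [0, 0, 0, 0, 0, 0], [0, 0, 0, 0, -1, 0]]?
The characteristic polynomial factors as x^6. The minimal polynomial is ∏(x - λ)^{k_λ} where k_λ is the size of the largest Jordan block at λ.

For λ = 0: rank(A) = 3, and the largest Jordan block has size 3 (the smallest k with rank(A^k) = rank(A^(k+1))).

So m_A(x) = x^3.

m_A(x) = x^3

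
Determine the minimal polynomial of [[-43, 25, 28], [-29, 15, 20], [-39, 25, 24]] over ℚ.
The characteristic polynomial factors as x^2(x + 4). The minimal polynomial is ∏(x - λ)^{k_λ} where k_λ is the size of the largest Jordan block at λ.

For λ = -4: rank(A + 4I) = 2, and the largest Jordan block has size 1 (the smallest k with rank((A + 4I)^k) = rank((A + 4I)^(k+1))).
For λ = 0: rank(A) = 2, and the largest Jordan block has size 2 (the smallest k with rank(A^k) = rank(A^(k+1))).

So m_A(x) = x^2(x + 4).

m_A(x) = x^2(x + 4)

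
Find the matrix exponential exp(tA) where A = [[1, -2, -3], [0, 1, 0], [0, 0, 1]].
e^{tA} = [[e^{t}, -2*t*e^{t}, -3*t*e^{t}], [0, e^{t}, 0], [0, 0, e^{t}]]

A has Jordan form J = [[1, 1, 0], [0, 1, 0], [0, 0, 1]] with A = PJP^{-1}, so e^{tA} = P e^{tJ} P^{-1}.

For a Jordan block J_k(λ), e^{tJ_k(λ)} = e^{λt} · (I + tN + t^2 N^2/2! + ... + t^{k-1} N^{k-1}/(k-1)!) where N is the nilpotent superdiagonal part.

Assembling the blocks and conjugating back gives the entries of e^{tA} as shown above.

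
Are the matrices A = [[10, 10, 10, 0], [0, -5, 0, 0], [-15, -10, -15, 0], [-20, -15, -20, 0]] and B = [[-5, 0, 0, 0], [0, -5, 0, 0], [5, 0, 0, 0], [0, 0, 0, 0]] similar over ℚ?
Two matrices over a field are similar if and only if they have the same invariant factors.

Both A and B have characteristic polynomial x^2(x + 5)^2 and minimal polynomial x(x + 5). Computing further, both have invariant factors x(x + 5), x(x + 5). Hence A and B are similar.

Yes.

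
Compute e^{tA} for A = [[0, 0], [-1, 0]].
e^{tA} = [[1, 0], [-t, 1]]

A has Jordan form J = [[0, 1], [0, 0]] with A = PJP^{-1}, so e^{tA} = P e^{tJ} P^{-1}.

For a Jordan block J_k(λ), e^{tJ_k(λ)} = e^{λt} · (I + tN + t^2 N^2/2! + ... + t^{k-1} N^{k-1}/(k-1)!) where N is the nilpotent superdiagonal part.

Assembling the blocks and conjugating back gives the entries of e^{tA} as shown above.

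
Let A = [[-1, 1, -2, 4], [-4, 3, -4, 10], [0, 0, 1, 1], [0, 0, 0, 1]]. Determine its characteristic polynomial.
xI - A = [[x + 1, -1, 2, -4], [4, x - 3, 4, -10], [0, 0, x - 1, -1], [0, 0, 0, x - 1]].

Expanding det(xI - A) along the first row:
det(xI - A) = + (x + 1)·det([[x - 3, 4, -10], [0, x - 1, -1], [0, 0, x - 1]]) - (-1)·det([[4, 4, -10], [0, x - 1, -1], [0, 0, x - 1]]) + (2)·det([[4, x - 3, -10], [0, 0, -1], [0, 0, x - 1]]) - (-4)·det([[4, x - 3, 4], [0, 0, x - 1], [0, 0, 0]]).

Evaluating gives χ_A(x) = x^4 - 4x^3 + 6x^2 - 4x + 1 = (x - 1)^4.

χ_A(x) = (x - 1)^4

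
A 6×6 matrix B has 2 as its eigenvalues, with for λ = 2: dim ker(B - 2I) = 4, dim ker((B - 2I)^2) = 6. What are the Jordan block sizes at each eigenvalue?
Jordan blocks: (2, 2), (2, 2), (2, 1), (2, 1)

λ = 2: successive nullity increments [4, 2] count blocks of size ≥ k; block sizes are [2, 2, 1, 1].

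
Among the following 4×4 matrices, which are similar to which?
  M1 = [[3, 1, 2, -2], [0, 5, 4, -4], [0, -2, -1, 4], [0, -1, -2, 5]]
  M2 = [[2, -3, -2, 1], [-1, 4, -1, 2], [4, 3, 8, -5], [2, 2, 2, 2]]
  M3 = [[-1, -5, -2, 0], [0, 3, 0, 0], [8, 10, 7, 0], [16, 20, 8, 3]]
Characteristic polynomials: χ_{M1} = (x - 3)^4, χ_{M2} = (x - 4)^4, χ_{M3} = (x - 3)^4.

{M1, M3}: invariant factors x - 3, x - 3, (x - 3)^2.

{M2}: invariant factors x - 4, (x - 4)^3.

Matrices are similar if and only if their invariant-factor lists agree; the partition into similarity classes is {M1, M3}, {M2}.

2 classes: {M1, M3}, {M2}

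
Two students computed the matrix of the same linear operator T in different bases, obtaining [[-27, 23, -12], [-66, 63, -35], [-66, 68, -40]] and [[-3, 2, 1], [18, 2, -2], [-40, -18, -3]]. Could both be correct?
Yes.

Two matrices over a field are similar if and only if they have the same invariant factors.

Both A and B have characteristic polynomial (x - 6)(x + 5)^2 and minimal polynomial (x - 6)(x + 5)^2. Computing further, both have invariant factors (x - 6)(x + 5)^2. Hence A and B are similar.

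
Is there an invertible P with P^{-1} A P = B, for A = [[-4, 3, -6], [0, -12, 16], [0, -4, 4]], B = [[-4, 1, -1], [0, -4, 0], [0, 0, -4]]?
Two matrices over a field are similar if and only if they have the same invariant factors.

Both A and B have characteristic polynomial (x + 4)^3 and minimal polynomial (x + 4)^2. Computing further, both have invariant factors x + 4, (x + 4)^2. Hence A and B are similar.

Yes.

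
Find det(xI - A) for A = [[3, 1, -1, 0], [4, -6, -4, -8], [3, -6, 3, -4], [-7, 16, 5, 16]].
xI - A = [[x - 3, -1, 1, 0], [-4, x + 6, 4, 8], [-3, 6, x - 3, 4], [7, -16, -5, x - 16]].

Expanding det(xI - A) along the first row:
det(xI - A) = + (x - 3)·det([[x + 6, 4, 8], [6, x - 3, 4], [-16, -5, x - 16]]) - (-1)·det([[-4, 4, 8], [-3, x - 3, 4], [7, -5, x - 16]]) + (1)·det([[-4, x + 6, 8], [-3, 6, 4], [7, -16, x - 16]]) - (0)·det([[-4, x + 6, 4], [-3, 6, x - 3], [7, -16, -5]]).

Evaluating gives χ_A(x) = x^4 - 16x^3 + 96x^2 - 256x + 256 = (x - 4)^4.

χ_A(x) = (x - 4)^4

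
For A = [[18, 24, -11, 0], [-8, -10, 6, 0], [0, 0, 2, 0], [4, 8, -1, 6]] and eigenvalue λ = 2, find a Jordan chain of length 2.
v_1 = [[2, -1, 1, 0]]^T, v_2 = [[-3, 2, 0, -1]]^T

We seek v_1 ∈ ker((A - 2I)^2) \ ker(A - 2I), then set v_{i+1} = (A - 2I) v_i.

One such chain is v_1 = [[2, -1, 1, 0]]^T, v_2 = [[-3, 2, 0, -1]]^T. Check: (A - 2I) v_2 = [[0, 0, 0, 0]]^T = 0.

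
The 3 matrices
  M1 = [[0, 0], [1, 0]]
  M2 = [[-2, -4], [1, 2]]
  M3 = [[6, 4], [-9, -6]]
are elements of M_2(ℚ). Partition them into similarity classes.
1 class: {M1, M2, M3}

Characteristic polynomials: χ_{M1} = x^2, χ_{M2} = x^2, χ_{M3} = x^2.

{M1, M2, M3}: invariant factors x^2.

Matrices are similar if and only if their invariant-factor lists agree; the partition into similarity classes is {M1, M2, M3}.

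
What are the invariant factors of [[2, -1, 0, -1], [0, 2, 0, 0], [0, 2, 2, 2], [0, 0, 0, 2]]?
The Jordan structure of A has elementary divisors (x - 2)^2, (x - 2), (x - 2). Arranging the block sizes at each eigenvalue in decreasing order and taking row products gives the invariant factors.

Invariant factors (smallest first, each dividing the next): x - 2, x - 2, (x - 2)^2.

Check: the last factor (x - 2)^2 is the minimal polynomial, and the product (x - 2)^4 is the characteristic polynomial.

x - 2, x - 2, (x - 2)^2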